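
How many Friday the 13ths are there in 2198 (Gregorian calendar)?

2

Check the 13th of each month of 2198: Jan 13: Sat, Feb 13: Tue, Mar 13: Tue, Apr 13: Fri, May 13: Sun, Jun 13: Wed, Jul 13: Fri, Aug 13: Mon, Sep 13: Thu, Oct 13: Sat, Nov 13: Tue, Dec 13: Thu.
Friday occurs in April, July — 2 months.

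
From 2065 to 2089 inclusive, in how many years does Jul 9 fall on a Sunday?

Track Jul 9's weekday year by year (advancing +1, or +2 across a Feb 29):
  2065: Thu  2066: Fri (+1)  2067: Sat (+1)  2068: Mon (+2)  2069: Tue (+1)
  2070: Wed (+1)  2071: Thu (+1)  2072: Sat (+2)  2073: Sun (+1) ✓  2074: Mon (+1)
  2075: Tue (+1)  2076: Thu (+2)  2077: Fri (+1)  2078: Sat (+1)  2079: Sun (+1) ✓
  2080: Tue (+2)  2081: Wed (+1)  2082: Thu (+1)  2083: Fri (+1)  2084: Sun (+2) ✓
  2085: Mon (+1)  2086: Tue (+1)  2087: Wed (+1)  2088: Fri (+2)  2089: Sat (+1)
Sunday years: 2073, 2079, 2084 — 3 in total.

3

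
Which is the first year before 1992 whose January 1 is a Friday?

1988

Jan 1 advances by 2 weekdays after a leap year and by 1 after a common year.
1992: Jan 1 is Wednesday (leap).
1991: Tuesday
1990: Monday
1989: Sunday
1988: Friday (leap)
1988 begins on a Friday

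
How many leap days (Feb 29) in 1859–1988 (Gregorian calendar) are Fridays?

Leap years in 1859–1988: 32 of them.
Feb 29 weekday advances by 5 (mod 7) from one leap year to the next four years later (or differs when a century non-leap intervenes).
Leap-day weekdays: 1860:Wed 1864:Mon 1868:Sat 1872:Thu 1876:Tue 1880:Sun 1884:Fri✓ 1888:Wed 1892:Mon 1896:Sat 1904:Mon 1908:Sat 1912:Thu …(6 more)… 1940:Thu 1944:Tue 1948:Sun 1952:Fri✓ 1956:Wed 1960:Mon 1964:Sat 1968:Thu 1972:Tue 1976:Sun 1980:Fri✓ 1984:Wed 1988:Mon
Friday: 1884, 1924, 1952, 1980 → 4.

4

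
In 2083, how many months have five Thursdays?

4

A month of length L has five Thursdays iff its first Thursday is on day ≤ L−28 (so day 1–3 in a 31-day month, 1–2 in a 30-day month, day 1 in a leap February).
Checking each month of 2083: Jan starts Fri (31d); Feb starts Mon (28d); Mar starts Mon (31d); Apr starts Thu (30d) ✓; May starts Sat (31d); Jun starts Tue (30d); Jul starts Thu (31d) ✓; Aug starts Sun (31d); Sep starts Wed (30d) ✓; Oct starts Fri (31d); Nov starts Mon (30d); Dec starts Wed (31d) ✓.
Five-Thursday months: April, July, September, December → 4.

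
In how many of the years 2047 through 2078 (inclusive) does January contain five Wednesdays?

14

January has 31 days; it has five Wednesdays when Wednesday falls among the first (month-length − 28) days — i.e. when January 1 is one of Wednesday/Tuesday/Monday.
January 1 by year: 2047:Tue✓ 2048:Wed✓ 2049:Fri 2050:Sat 2051:Sun 2052:Mon✓ 2053:Wed✓ 2054:Thu 2055:Fri 2056:Sat 2057:Mon✓ 2058:Tue✓ 2059:Wed✓ 2060:Thu 2061:Sat 2062:Sun 2063:Mon✓ 2064:Tue✓ 2065:Thu 2066:Fri 2067:Sat 2068:Sun 2069:Tue✓ 2070:Wed✓ 2071:Thu 2072:Fri 2073:Sun 2074:Mon✓ 2075:Tue✓ 2076:Wed✓ 2077:Fri 2078:Sat
Years with five Wednesdays: 2047, 2048, 2052, 2053, 2057, 2058, 2059, 2063, 2064, 2069, 2070, 2074, 2075, 2076 → 14.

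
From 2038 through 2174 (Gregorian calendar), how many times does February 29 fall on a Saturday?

5

Leap years in 2038–2174: 33 of them.
Feb 29 weekday advances by 5 (mod 7) from one leap year to the next four years later (or differs when a century non-leap intervenes).
Leap-day weekdays: 2040:Wed 2044:Mon 2048:Sat✓ 2052:Thu 2056:Tue 2060:Sun 2064:Fri 2068:Wed 2072:Mon 2076:Sat✓ 2080:Thu 2084:Tue 2088:Sun …(7 more)… 2124:Tue 2128:Sun 2132:Fri 2136:Wed 2140:Mon 2144:Sat✓ 2148:Thu 2152:Tue 2156:Sun 2160:Fri 2164:Wed 2168:Mon 2172:Sat✓
Saturday: 2048, 2076, 2116, 2144, 2172 → 5.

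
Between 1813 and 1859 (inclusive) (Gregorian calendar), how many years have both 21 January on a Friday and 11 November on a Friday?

Check each year's weekday for 21 January and 11 November:
  1813: Thu/Thu  1814: Fri/Fri ✓  1815: Sat/Sat  1816: Sun/Mon  1817: Tue/Tue  1818: Wed/Wed  1819: Thu/Thu  1820: Fri/Sat  1821: Sun/Sun  1822: Mon/Mon  1823: Tue/Tue  1824: Wed/Thu  1825: Fri/Fri ✓  1826: Sat/Sat  …(19 more)…  1846: Wed/Wed  1847: Thu/Thu  1848: Fri/Sat  1849: Sun/Sun  1850: Mon/Mon  1851: Tue/Tue  1852: Wed/Thu  1853: Fri/Fri ✓  1854: Sat/Sat  1855: Sun/Sun  1856: Mon/Tue  1857: Wed/Wed  1858: Thu/Thu  1859: Fri/Fri ✓
Both conditions hold in: 1814, 1825, 1831, 1842, 1853, 1859 — 6.

6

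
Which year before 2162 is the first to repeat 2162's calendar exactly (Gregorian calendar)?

2151

Two years share a calendar iff Jan 1 falls on the same weekday and both are leap or both are common. 2162: Jan 1 is Friday, common year.
2161: Jan 1 Thursday, common
2160: Jan 1 Tuesday, leap
2159: Jan 1 Monday, common
2158: Jan 1 Sunday, common
2157: Jan 1 Saturday, common
2156: Jan 1 Thursday, leap
2155: Jan 1 Wednesday, common
2154: Jan 1 Tuesday, common
2153: Jan 1 Monday, common
2152: Jan 1 Saturday, leap
2151: Jan 1 Friday, common
2151 matches on both conditions.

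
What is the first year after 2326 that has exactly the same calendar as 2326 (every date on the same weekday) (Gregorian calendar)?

2337

Two years share a calendar iff Jan 1 falls on the same weekday and both are leap or both are common. 2326: Jan 1 is Friday, common year.
2327: Jan 1 Saturday, common
2328: Jan 1 Sunday, leap
2329: Jan 1 Tuesday, common
2330: Jan 1 Wednesday, common
2331: Jan 1 Thursday, common
2332: Jan 1 Friday, leap
2333: Jan 1 Sunday, common
2334: Jan 1 Monday, common
2335: Jan 1 Tuesday, common
2336: Jan 1 Wednesday, leap
2337: Jan 1 Friday, common
2337 matches on both conditions.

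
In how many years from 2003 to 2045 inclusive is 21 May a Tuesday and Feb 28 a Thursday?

Check each year's weekday for 21 May and Feb 28:
  2003: Wed/Fri  2004: Fri/Sat  2005: Sat/Mon  2006: Sun/Tue  2007: Mon/Wed  2008: Wed/Thu  2009: Thu/Sat  2010: Fri/Sun  2011: Sat/Mon  2012: Mon/Tue  2013: Tue/Thu ✓  2014: Wed/Fri  2015: Thu/Sat  2016: Sat/Sun  …(15 more)…  2032: Fri/Sat  2033: Sat/Mon  2034: Sun/Tue  2035: Mon/Wed  2036: Wed/Thu  2037: Thu/Sat  2038: Fri/Sun  2039: Sat/Mon  2040: Mon/Tue  2041: Tue/Thu ✓  2042: Wed/Fri  2043: Thu/Sat  2044: Sat/Sun  2045: Sun/Tue
Both conditions hold in: 2013, 2019, 2030, 2041 — 4.

4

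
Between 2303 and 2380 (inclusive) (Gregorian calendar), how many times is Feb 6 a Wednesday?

11

Track Feb 6's weekday year by year (advancing +1, or +2 across a Feb 29):
  2303: Fri  2304: Sat (+1)  2305: Mon (+2)  2306: Tue (+1)  2307: Wed (+1) ✓
  2308: Thu (+1)  2309: Sat (+2)  2310: Sun (+1)  2311: Mon (+1)  2312: Tue (+1)
  2313: Thu (+2)  2314: Fri (+1)  2315: Sat (+1)  2316: Sun (+1)  … (50 more years) …
  2367: Mon (+1)  2368: Tue (+1)  2369: Thu (+2)  2370: Fri (+1)  2371: Sat (+1)
  2372: Sun (+1)  2373: Tue (+2)  2374: Wed (+1) ✓  2375: Thu (+1)  2376: Fri (+1)
  2377: Sun (+2)  2378: Mon (+1)  2379: Tue (+1)  2380: Wed (+1) ✓
Wednesday years: 2307, 2318, 2324, 2329, 2335, 2346, 2352, 2357, 2363, 2374, 2380 — 11 in total.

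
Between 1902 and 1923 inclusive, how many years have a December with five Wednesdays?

December has 31 days; it has five Wednesdays when Wednesday falls among the first (month-length − 28) days — i.e. when December 1 is one of Wednesday/Tuesday/Monday.
December 1 by year: 1902:Mon✓ 1903:Tue✓ 1904:Thu 1905:Fri 1906:Sat 1907:Sun 1908:Tue✓ 1909:Wed✓ 1910:Thu 1911:Fri 1912:Sun 1913:Mon✓ 1914:Tue✓ 1915:Wed✓ 1916:Fri 1917:Sat 1918:Sun 1919:Mon✓ 1920:Wed✓ 1921:Thu 1922:Fri 1923:Sat
Years with five Wednesdays: 1902, 1903, 1908, 1909, 1913, 1914, 1915, 1919, 1920 → 9.

9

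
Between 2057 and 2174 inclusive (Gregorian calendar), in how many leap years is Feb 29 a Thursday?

Leap years in 2057–2174: 28 of them.
Feb 29 weekday advances by 5 (mod 7) from one leap year to the next four years later (or differs when a century non-leap intervenes).
Leap-day weekdays: 2060:Sun 2064:Fri 2068:Wed 2072:Mon 2076:Sat 2080:Thu✓ 2084:Tue 2088:Sun 2092:Fri 2096:Wed 2104:Fri 2108:Wed 2112:Mon 2116:Sat 2120:Thu✓ 2124:Tue 2128:Sun 2132:Fri 2136:Wed 2140:Mon 2144:Sat 2148:Thu✓ 2152:Tue 2156:Sun 2160:Fri 2164:Wed 2168:Mon 2172:Sat
Thursday: 2080, 2120, 2148 → 3.

3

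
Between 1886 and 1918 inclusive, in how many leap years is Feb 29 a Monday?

2

Leap years in 1886–1918: 7 of them.
Feb 29 weekday advances by 5 (mod 7) from one leap year to the next four years later (or differs when a century non-leap intervenes).
Leap-day weekdays: 1888:Wed 1892:Mon✓ 1896:Sat 1904:Mon✓ 1908:Sat 1912:Thu 1916:Tue
Monday: 1892, 1904 → 2.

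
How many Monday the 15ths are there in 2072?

Check the 15th of each month of 2072: Jan 15: Fri, Feb 15: Mon, Mar 15: Tue, Apr 15: Fri, May 15: Sun, Jun 15: Wed, Jul 15: Fri, Aug 15: Mon, Sep 15: Thu, Oct 15: Sat, Nov 15: Tue, Dec 15: Thu.
Monday occurs in February, August — 2 months.

2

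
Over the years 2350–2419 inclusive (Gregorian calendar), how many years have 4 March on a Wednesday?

10

Track 4 March's weekday year by year (advancing +1, or +2 across a Feb 29):
  2350: Sat  2351: Sun (+1)  2352: Tue (+2)  2353: Wed (+1) ✓  2354: Thu (+1)
  2355: Fri (+1)  2356: Sun (+2)  2357: Mon (+1)  2358: Tue (+1)  2359: Wed (+1) ✓
  2360: Fri (+2)  2361: Sat (+1)  2362: Sun (+1)  2363: Mon (+1)  … (42 more years) …
  2406: Sat (+1)  2407: Sun (+1)  2408: Tue (+2)  2409: Wed (+1) ✓  2410: Thu (+1)
  2411: Fri (+1)  2412: Sun (+2)  2413: Mon (+1)  2414: Tue (+1)  2415: Wed (+1) ✓
  2416: Fri (+2)  2417: Sat (+1)  2418: Sun (+1)  2419: Mon (+1)
Wednesday years: 2353, 2359, 2364, 2370, 2381, 2387, 2392, 2398, 2409, 2415 — 10 in total.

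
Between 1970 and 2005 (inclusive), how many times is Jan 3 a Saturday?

6

Track Jan 3's weekday year by year (advancing +1, or +2 across a Feb 29):
  1970: Sat ✓  1971: Sun (+1)  1972: Mon (+1)  1973: Wed (+2)  1974: Thu (+1)
  1975: Fri (+1)  1976: Sat (+1) ✓  1977: Mon (+2)  1978: Tue (+1)  1979: Wed (+1)
  1980: Thu (+1)  1981: Sat (+2) ✓  1982: Sun (+1)  1983: Mon (+1)  … (8 more years) …
  1992: Fri (+1)  1993: Sun (+2)  1994: Mon (+1)  1995: Tue (+1)  1996: Wed (+1)
  1997: Fri (+2)  1998: Sat (+1) ✓  1999: Sun (+1)  2000: Mon (+1)  2001: Wed (+2)
  2002: Thu (+1)  2003: Fri (+1)  2004: Sat (+1) ✓  2005: Mon (+2)
Saturday years: 1970, 1976, 1981, 1987, 1998, 2004 — 6 in total.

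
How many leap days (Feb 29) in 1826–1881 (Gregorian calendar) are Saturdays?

Leap years in 1826–1881: 14 of them.
Feb 29 weekday advances by 5 (mod 7) from one leap year to the next four years later (or differs when a century non-leap intervenes).
Leap-day weekdays: 1828:Fri 1832:Wed 1836:Mon 1840:Sat✓ 1844:Thu 1848:Tue 1852:Sun 1856:Fri 1860:Wed 1864:Mon 1868:Sat✓ 1872:Thu 1876:Tue 1880:Sun
Saturday: 1840, 1868 → 2.

2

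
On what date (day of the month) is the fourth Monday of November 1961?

27

November 1, 1961 is a Wednesday, so the first Monday is the 6th.
The fourth Monday is 6 + 21 = 27.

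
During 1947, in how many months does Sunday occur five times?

4

A month of length L has five Sundays iff its first Sunday is on day ≤ L−28 (so day 1–3 in a 31-day month, 1–2 in a 30-day month, day 1 in a leap February).
Checking each month of 1947: Jan starts Wed (31d); Feb starts Sat (28d); Mar starts Sat (31d) ✓; Apr starts Tue (30d); May starts Thu (31d); Jun starts Sun (30d) ✓; Jul starts Tue (31d); Aug starts Fri (31d) ✓; Sep starts Mon (30d); Oct starts Wed (31d); Nov starts Sat (30d) ✓; Dec starts Mon (31d).
Five-Sunday months: March, June, August, November → 4.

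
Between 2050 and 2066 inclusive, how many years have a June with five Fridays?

5

June has 30 days; it has five Fridays when Friday falls among the first (month-length − 28) days — i.e. when June 1 is one of Friday/Thursday.
June 1 by year: 2050:Wed 2051:Thu✓ 2052:Sat 2053:Sun 2054:Mon 2055:Tue 2056:Thu✓ 2057:Fri✓ 2058:Sat 2059:Sun 2060:Tue 2061:Wed 2062:Thu✓ 2063:Fri✓ 2064:Sun 2065:Mon 2066:Tue
Years with five Fridays: 2051, 2056, 2057, 2062, 2063 → 5.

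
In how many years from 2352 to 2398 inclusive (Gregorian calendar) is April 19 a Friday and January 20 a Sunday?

5

Check each year's weekday for April 19 and January 20:
  2352: Sat/Sun  2353: Sun/Tue  2354: Mon/Wed  2355: Tue/Thu  2356: Thu/Fri  2357: Fri/Sun ✓  2358: Sat/Mon  2359: Sun/Tue  2360: Tue/Wed  2361: Wed/Fri  2362: Thu/Sat  2363: Fri/Sun ✓  2364: Sun/Mon  2365: Mon/Wed  …(19 more)…  2385: Fri/Sun ✓  2386: Sat/Mon  2387: Sun/Tue  2388: Tue/Wed  2389: Wed/Fri  2390: Thu/Sat  2391: Fri/Sun ✓  2392: Sun/Mon  2393: Mon/Wed  2394: Tue/Thu  2395: Wed/Fri  2396: Fri/Sat  2397: Sat/Mon  2398: Sun/Tue
Both conditions hold in: 2357, 2363, 2374, 2385, 2391 — 5.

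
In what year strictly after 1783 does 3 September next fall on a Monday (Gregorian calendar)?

From one year to the next, a fixed date's weekday advances by 1, or by 2 when a Feb 29 lies between the two dates.
1783: September 3 is Wednesday.
1784: Friday (+2)
1785: Saturday (+1)
1786: Sunday (+1)
1787: Monday (+1)
3 September falls on a Monday in 1787.

1787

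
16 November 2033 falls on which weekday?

January 1, 2033 is a Saturday.
November 16 is day 320 of the year, i.e. 319 days after Jan 1.
319 mod 7 = 4, so advance 4 weekdays from Saturday: Wednesday.

Wednesday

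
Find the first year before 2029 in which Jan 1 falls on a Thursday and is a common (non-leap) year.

Jan 1 advances by 2 weekdays after a leap year and by 1 after a common year.
2029: Jan 1 is Monday.
2028: Saturday (leap)
2027: Friday
2026: Thursday
2026 begins on a Thursday and is a common year.

2026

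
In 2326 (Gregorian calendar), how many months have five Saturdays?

4

A month of length L has five Saturdays iff its first Saturday is on day ≤ L−28 (so day 1–3 in a 31-day month, 1–2 in a 30-day month, day 1 in a leap February).
Checking each month of 2326: Jan starts Fri (31d) ✓; Feb starts Mon (28d); Mar starts Mon (31d); Apr starts Thu (30d); May starts Sat (31d) ✓; Jun starts Tue (30d); Jul starts Thu (31d) ✓; Aug starts Sun (31d); Sep starts Wed (30d); Oct starts Fri (31d) ✓; Nov starts Mon (30d); Dec starts Wed (31d).
Five-Saturday months: January, May, July, October → 4.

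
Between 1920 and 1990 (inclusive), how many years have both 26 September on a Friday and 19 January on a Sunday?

Check each year's weekday for 26 September and 19 January:
  1920: Sun/Mon  1921: Mon/Wed  1922: Tue/Thu  1923: Wed/Fri  1924: Fri/Sat  1925: Sat/Mon  1926: Sun/Tue  1927: Mon/Wed  1928: Wed/Thu  1929: Thu/Sat  1930: Fri/Sun ✓  1931: Sat/Mon  1932: Mon/Tue  1933: Tue/Thu  …(43 more)…  1977: Mon/Wed  1978: Tue/Thu  1979: Wed/Fri  1980: Fri/Sat  1981: Sat/Mon  1982: Sun/Tue  1983: Mon/Wed  1984: Wed/Thu  1985: Thu/Sat  1986: Fri/Sun ✓  1987: Sat/Mon  1988: Mon/Tue  1989: Tue/Thu  1990: Wed/Fri
Both conditions hold in: 1930, 1941, 1947, 1958, 1969, 1975, 1986 — 7.

7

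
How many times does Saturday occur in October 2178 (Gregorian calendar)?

October 2178 has 31 days and begins on Thursday.
The first Saturday is October 3.
Saturdays fall on 3, 10, 17, 24, 31 — that's 5.

5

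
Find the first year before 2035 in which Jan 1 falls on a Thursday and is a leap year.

Jan 1 advances by 2 weekdays after a leap year and by 1 after a common year.
2035: Jan 1 is Monday.
2034: Sunday
2033: Saturday
2032: Thursday (leap)
2032 begins on a Thursday and is a leap year.

2032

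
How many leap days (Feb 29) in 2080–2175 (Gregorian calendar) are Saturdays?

Leap years in 2080–2175: 23 of them.
Feb 29 weekday advances by 5 (mod 7) from one leap year to the next four years later (or differs when a century non-leap intervenes).
Leap-day weekdays: 2080:Thu 2084:Tue 2088:Sun 2092:Fri 2096:Wed 2104:Fri 2108:Wed 2112:Mon 2116:Sat✓ 2120:Thu 2124:Tue 2128:Sun 2132:Fri 2136:Wed 2140:Mon 2144:Sat✓ 2148:Thu 2152:Tue 2156:Sun 2160:Fri 2164:Wed 2168:Mon 2172:Sat✓
Saturday: 2116, 2144, 2172 → 3.

3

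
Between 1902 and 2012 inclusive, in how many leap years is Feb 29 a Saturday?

4

Leap years in 1902–2012: 28 of them.
Feb 29 weekday advances by 5 (mod 7) from one leap year to the next four years later (or differs when a century non-leap intervenes).
Leap-day weekdays: 1904:Mon 1908:Sat✓ 1912:Thu 1916:Tue 1920:Sun 1924:Fri 1928:Wed 1932:Mon 1936:Sat✓ 1940:Thu 1944:Tue 1948:Sun 1952:Fri 1956:Wed 1960:Mon 1964:Sat✓ 1968:Thu 1972:Tue 1976:Sun 1980:Fri 1984:Wed 1988:Mon 1992:Sat✓ 1996:Thu 2000:Tue 2004:Sun 2008:Fri 2012:Wed
Saturday: 1908, 1936, 1964, 1992 → 4.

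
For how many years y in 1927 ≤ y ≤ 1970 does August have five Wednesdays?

19

August has 31 days; it has five Wednesdays when Wednesday falls among the first (month-length − 28) days — i.e. when August 1 is one of Wednesday/Tuesday/Monday.
August 1 by year: 1927:Mon✓ 1928:Wed✓ 1929:Thu 1930:Fri 1931:Sat 1932:Mon✓ 1933:Tue✓ 1934:Wed✓ 1935:Thu 1936:Sat 1937:Sun 1938:Mon✓ 1939:Tue✓ 1940:Thu 1941:Fri …(14 more)… 1956:Wed✓ 1957:Thu 1958:Fri 1959:Sat 1960:Mon✓ 1961:Tue✓ 1962:Wed✓ 1963:Thu 1964:Sat 1965:Sun 1966:Mon✓ 1967:Tue✓ 1968:Thu 1969:Fri 1970:Sat
Years with five Wednesdays: 1927, 1928, 1932, 1933, 1934, 1938, 1939, 1944, 1945, 1949, 1950, 1951, 1955, 1956, 1960, 1961, 1962, 1966, 1967 → 19.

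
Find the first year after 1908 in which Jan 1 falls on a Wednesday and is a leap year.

Jan 1 advances by 2 weekdays after a leap year and by 1 after a common year.
1908: Jan 1 is Wednesday (leap).
1909: Friday
1910: Saturday
1911: Sunday
1912: Monday (leap)
1913: Wednesday
1914: Thursday
1915: Friday
1916: Saturday (leap)
1917: Monday
1918: Tuesday
1919: Wednesday
1920: Thursday (leap)
1921: Saturday
1922: Sunday
1923: Monday
1924: Tuesday (leap)
1925: Thursday
1926: Friday
1927: Saturday
1928: Sunday (leap)
1929: Tuesday
1930: Wednesday
1931: Thursday
1932: Friday (leap)
1933: Sunday
1934: Monday
1935: Tuesday
1936: Wednesday (leap)
1936 begins on a Wednesday and is a leap year.

1936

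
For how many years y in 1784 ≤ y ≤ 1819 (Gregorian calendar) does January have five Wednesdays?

January has 31 days; it has five Wednesdays when Wednesday falls among the first (month-length − 28) days — i.e. when January 1 is one of Wednesday/Tuesday/Monday.
January 1 by year: 1784:Thu 1785:Sat 1786:Sun 1787:Mon✓ 1788:Tue✓ 1789:Thu 1790:Fri 1791:Sat 1792:Sun 1793:Tue✓ 1794:Wed✓ 1795:Thu 1796:Fri 1797:Sun 1798:Mon✓ …(6 more)… 1805:Tue✓ 1806:Wed✓ 1807:Thu 1808:Fri 1809:Sun 1810:Mon✓ 1811:Tue✓ 1812:Wed✓ 1813:Fri 1814:Sat 1815:Sun 1816:Mon✓ 1817:Wed✓ 1818:Thu 1819:Fri
Years with five Wednesdays: 1787, 1788, 1793, 1794, 1798, 1799, 1800, 1805, 1806, 1810, 1811, 1812, 1816, 1817 → 14.

14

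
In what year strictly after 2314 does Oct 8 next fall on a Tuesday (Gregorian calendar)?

2318

From one year to the next, a fixed date's weekday advances by 1, or by 2 when a Feb 29 lies between the two dates.
2314: October 8 is Thursday.
2315: Friday (+1)
2316: Sunday (+2)
2317: Monday (+1)
2318: Tuesday (+1)
Oct 8 falls on a Tuesday in 2318.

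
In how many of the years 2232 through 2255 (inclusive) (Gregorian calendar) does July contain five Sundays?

July has 31 days; it has five Sundays when Sunday falls among the first (month-length − 28) days — i.e. when July 1 is one of Sunday/Saturday/Friday.
July 1 by year: 2232:Sun✓ 2233:Mon 2234:Tue 2235:Wed 2236:Fri✓ 2237:Sat✓ 2238:Sun✓ 2239:Mon 2240:Wed 2241:Thu 2242:Fri✓ 2243:Sat✓ 2244:Mon 2245:Tue 2246:Wed 2247:Thu 2248:Sat✓ 2249:Sun✓ 2250:Mon 2251:Tue 2252:Thu 2253:Fri✓ 2254:Sat✓ 2255:Sun✓
Years with five Sundays: 2232, 2236, 2237, 2238, 2242, 2243, 2248, 2249, 2253, 2254, 2255 → 11.

11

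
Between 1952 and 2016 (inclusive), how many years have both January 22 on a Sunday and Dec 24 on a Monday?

Check each year's weekday for January 22 and Dec 24:
  1952: Tue/Wed  1953: Thu/Thu  1954: Fri/Fri  1955: Sat/Sat  1956: Sun/Mon ✓  1957: Tue/Tue  1958: Wed/Wed  1959: Thu/Thu  1960: Fri/Sat  1961: Sun/Sun  1962: Mon/Mon  1963: Tue/Tue  1964: Wed/Thu  1965: Fri/Fri  …(37 more)…  2003: Wed/Wed  2004: Thu/Fri  2005: Sat/Sat  2006: Sun/Sun  2007: Mon/Mon  2008: Tue/Wed  2009: Thu/Thu  2010: Fri/Fri  2011: Sat/Sat  2012: Sun/Mon ✓  2013: Tue/Tue  2014: Wed/Wed  2015: Thu/Thu  2016: Fri/Sat
Both conditions hold in: 1956, 1984, 2012 — 3.

3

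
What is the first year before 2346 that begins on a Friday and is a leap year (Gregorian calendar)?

Jan 1 advances by 2 weekdays after a leap year and by 1 after a common year.
2346: Jan 1 is Tuesday.
2345: Monday
2344: Saturday (leap)
2343: Friday
2342: Thursday
2341: Wednesday
2340: Monday (leap)
2339: Sunday
2338: Saturday
2337: Friday
2336: Wednesday (leap)
2335: Tuesday
2334: Monday
2333: Sunday
2332: Friday (leap)
2332 begins on a Friday and is a leap year.

2332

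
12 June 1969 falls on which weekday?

Thursday

January 1, 1969 is a Wednesday.
June 12 is day 163 of the year, i.e. 162 days after Jan 1.
162 mod 7 = 1, so advance 1 weekday from Wednesday: Thursday.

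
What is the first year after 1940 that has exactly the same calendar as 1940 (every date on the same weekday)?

1968

Two years share a calendar iff Jan 1 falls on the same weekday and both are leap or both are common. 1940: Jan 1 is Monday, leap year.
1941: Jan 1 Wednesday, common
1942: Jan 1 Thursday, common
1943: Jan 1 Friday, common
1944: Jan 1 Saturday, leap
1945: Jan 1 Monday, common
1946: Jan 1 Tuesday, common
1947: Jan 1 Wednesday, common
1948: Jan 1 Thursday, leap
1949: Jan 1 Saturday, common
1950: Jan 1 Sunday, common
1951: Jan 1 Monday, common
1952: Jan 1 Tuesday, leap
1953: Jan 1 Thursday, common
1954: Jan 1 Friday, common
1955: Jan 1 Saturday, common
1956: Jan 1 Sunday, leap
1957: Jan 1 Tuesday, common
1958: Jan 1 Wednesday, common
1959: Jan 1 Thursday, common
1960: Jan 1 Friday, leap
1961: Jan 1 Sunday, common
1962: Jan 1 Monday, common
1963: Jan 1 Tuesday, common
1964: Jan 1 Wednesday, leap
1965: Jan 1 Friday, common
1966: Jan 1 Saturday, common
1967: Jan 1 Sunday, common
1968: Jan 1 Monday, leap
1968 matches on both conditions.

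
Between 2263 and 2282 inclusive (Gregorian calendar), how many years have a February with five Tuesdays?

February has 28 days (29 in leap years); it has five Tuesdays when Tuesday falls among the first (month-length − 28) days — i.e. when February 1 is Tuesday in a leap year (never in a common year).
February 1 by year: 2263:Sun 2264:Mon 2265:Wed 2266:Thu 2267:Fri 2268:Sat 2269:Mon 2270:Tue 2271:Wed 2272:Thu 2273:Sat 2274:Sun 2275:Mon 2276:Tue✓ 2277:Thu 2278:Fri 2279:Sat 2280:Sun 2281:Tue 2282:Wed
Years with five Tuesdays: 2276 → 1.

1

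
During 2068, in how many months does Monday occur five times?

5

A month of length L has five Mondays iff its first Monday is on day ≤ L−28 (so day 1–3 in a 31-day month, 1–2 in a 30-day month, day 1 in a leap February).
Checking each month of 2068: Jan starts Sun (31d) ✓; Feb starts Wed (29d); Mar starts Thu (31d); Apr starts Sun (30d) ✓; May starts Tue (31d); Jun starts Fri (30d); Jul starts Sun (31d) ✓; Aug starts Wed (31d); Sep starts Sat (30d); Oct starts Mon (31d) ✓; Nov starts Thu (30d); Dec starts Sat (31d) ✓.
Five-Monday months: January, April, July, October, December → 5.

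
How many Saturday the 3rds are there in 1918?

Check the 3rd of each month of 1918: Jan 3: Thu, Feb 3: Sun, Mar 3: Sun, Apr 3: Wed, May 3: Fri, Jun 3: Mon, Jul 3: Wed, Aug 3: Sat, Sep 3: Tue, Oct 3: Thu, Nov 3: Sun, Dec 3: Tue.
Saturday occurs in August — 1 month.

1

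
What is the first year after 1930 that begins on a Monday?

Jan 1 advances by 2 weekdays after a leap year and by 1 after a common year.
1930: Jan 1 is Wednesday.
1931: Thursday
1932: Friday (leap)
1933: Sunday
1934: Monday
1934 begins on a Monday

1934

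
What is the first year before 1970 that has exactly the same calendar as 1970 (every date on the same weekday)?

1959

Two years share a calendar iff Jan 1 falls on the same weekday and both are leap or both are common. 1970: Jan 1 is Thursday, common year.
1969: Jan 1 Wednesday, common
1968: Jan 1 Monday, leap
1967: Jan 1 Sunday, common
1966: Jan 1 Saturday, common
1965: Jan 1 Friday, common
1964: Jan 1 Wednesday, leap
1963: Jan 1 Tuesday, common
1962: Jan 1 Monday, common
1961: Jan 1 Sunday, common
1960: Jan 1 Friday, leap
1959: Jan 1 Thursday, common
1959 matches on both conditions.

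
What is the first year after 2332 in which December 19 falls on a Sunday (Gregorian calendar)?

2337

From one year to the next, a fixed date's weekday advances by 1, or by 2 when a Feb 29 lies between the two dates.
2332: December 19 is Monday.
2333: Tuesday (+1)
2334: Wednesday (+1)
2335: Thursday (+1)
2336: Saturday (+2)
2337: Sunday (+1)
December 19 falls on a Sunday in 2337.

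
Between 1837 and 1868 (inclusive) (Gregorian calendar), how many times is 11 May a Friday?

5

Track 11 May's weekday year by year (advancing +1, or +2 across a Feb 29):
  1837: Thu  1838: Fri (+1) ✓  1839: Sat (+1)  1840: Mon (+2)  1841: Tue (+1)
  1842: Wed (+1)  1843: Thu (+1)  1844: Sat (+2)  1845: Sun (+1)  1846: Mon (+1)
  1847: Tue (+1)  1848: Thu (+2)  1849: Fri (+1) ✓  1850: Sat (+1)  … (4 more years) …
  1855: Fri (+1) ✓  1856: Sun (+2)  1857: Mon (+1)  1858: Tue (+1)  1859: Wed (+1)
  1860: Fri (+2) ✓  1861: Sat (+1)  1862: Sun (+1)  1863: Mon (+1)  1864: Wed (+2)
  1865: Thu (+1)  1866: Fri (+1) ✓  1867: Sat (+1)  1868: Mon (+2)
Friday years: 1838, 1849, 1855, 1860, 1866 — 5 in total.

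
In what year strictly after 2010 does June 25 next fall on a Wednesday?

2014

From one year to the next, a fixed date's weekday advances by 1, or by 2 when a Feb 29 lies between the two dates.
2010: June 25 is Friday.
2011: Saturday (+1)
2012: Monday (+2)
2013: Tuesday (+1)
2014: Wednesday (+1)
June 25 falls on a Wednesday in 2014.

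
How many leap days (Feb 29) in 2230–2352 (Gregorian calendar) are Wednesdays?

4

Leap years in 2230–2352: 30 of them.
Feb 29 weekday advances by 5 (mod 7) from one leap year to the next four years later (or differs when a century non-leap intervenes).
Leap-day weekdays: 2232:Wed✓ 2236:Mon 2240:Sat 2244:Thu 2248:Tue 2252:Sun 2256:Fri 2260:Wed✓ 2264:Mon 2268:Sat 2272:Thu 2276:Tue 2280:Sun …(4 more)… 2304:Mon 2308:Sat 2312:Thu 2316:Tue 2320:Sun 2324:Fri 2328:Wed✓ 2332:Mon 2336:Sat 2340:Thu 2344:Tue 2348:Sun 2352:Fri
Wednesday: 2232, 2260, 2288, 2328 → 4.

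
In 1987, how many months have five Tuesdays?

A month of length L has five Tuesdays iff its first Tuesday is on day ≤ L−28 (so day 1–3 in a 31-day month, 1–2 in a 30-day month, day 1 in a leap February).
Checking each month of 1987: Jan starts Thu (31d); Feb starts Sun (28d); Mar starts Sun (31d) ✓; Apr starts Wed (30d); May starts Fri (31d); Jun starts Mon (30d) ✓; Jul starts Wed (31d); Aug starts Sat (31d); Sep starts Tue (30d) ✓; Oct starts Thu (31d); Nov starts Sun (30d); Dec starts Tue (31d) ✓.
Five-Tuesday months: March, June, September, December → 4.

4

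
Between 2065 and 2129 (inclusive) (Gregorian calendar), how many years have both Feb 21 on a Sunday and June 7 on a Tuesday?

Check each year's weekday for Feb 21 and June 7:
  2065: Sat/Sun  2066: Sun/Mon  2067: Mon/Tue  2068: Tue/Thu  2069: Thu/Fri  2070: Fri/Sat  2071: Sat/Sun  2072: Sun/Tue ✓  2073: Tue/Wed  2074: Wed/Thu  2075: Thu/Fri  2076: Fri/Sun  2077: Sun/Mon  2078: Mon/Tue  …(37 more)…  2116: Fri/Sun  2117: Sun/Mon  2118: Mon/Tue  2119: Tue/Wed  2120: Wed/Fri  2121: Fri/Sat  2122: Sat/Sun  2123: Sun/Mon  2124: Mon/Wed  2125: Wed/Thu  2126: Thu/Fri  2127: Fri/Sat  2128: Sat/Mon  2129: Mon/Tue
Both conditions hold in: 2072, 2112 — 2.

2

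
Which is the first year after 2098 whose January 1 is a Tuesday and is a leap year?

2104

Jan 1 advances by 2 weekdays after a leap year and by 1 after a common year.
2098: Jan 1 is Wednesday.
2099: Thursday
2100: Friday
2101: Saturday
2102: Sunday
2103: Monday
2104: Tuesday (leap)
2104 begins on a Tuesday and is a leap year.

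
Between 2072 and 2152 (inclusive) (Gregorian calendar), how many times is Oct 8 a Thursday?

12

Track Oct 8's weekday year by year (advancing +1, or +2 across a Feb 29):
  2072: Sat  2073: Sun (+1)  2074: Mon (+1)  2075: Tue (+1)  2076: Thu (+2) ✓
  2077: Fri (+1)  2078: Sat (+1)  2079: Sun (+1)  2080: Tue (+2)  2081: Wed (+1)
  2082: Thu (+1) ✓  2083: Fri (+1)  2084: Sun (+2)  2085: Mon (+1)  … (53 more years) …
  2139: Thu (+1) ✓  2140: Sat (+2)  2141: Sun (+1)  2142: Mon (+1)  2143: Tue (+1)
  2144: Thu (+2) ✓  2145: Fri (+1)  2146: Sat (+1)  2147: Sun (+1)  2148: Tue (+2)
  2149: Wed (+1)  2150: Thu (+1) ✓  2151: Fri (+1)  2152: Sun (+2)
Thursday years: 2076, 2082, 2093, 2099, 2105, 2111, 2116, 2122, 2133, 2139, 2144, 2150 — 12 in total.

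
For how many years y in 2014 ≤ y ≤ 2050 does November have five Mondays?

November has 30 days; it has five Mondays when Monday falls among the first (month-length − 28) days — i.e. when November 1 is one of Monday/Sunday.
November 1 by year: 2014:Sat 2015:Sun✓ 2016:Tue 2017:Wed 2018:Thu 2019:Fri 2020:Sun✓ 2021:Mon✓ 2022:Tue 2023:Wed 2024:Fri 2025:Sat 2026:Sun✓ 2027:Mon✓ 2028:Wed …(7 more)… 2036:Sat 2037:Sun✓ 2038:Mon✓ 2039:Tue 2040:Thu 2041:Fri 2042:Sat 2043:Sun✓ 2044:Tue 2045:Wed 2046:Thu 2047:Fri 2048:Sun✓ 2049:Mon✓ 2050:Tue
Years with five Mondays: 2015, 2020, 2021, 2026, 2027, 2032, 2037, 2038, 2043, 2048, 2049 → 11.

11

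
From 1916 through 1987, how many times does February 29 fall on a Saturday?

2

Leap years in 1916–1987: 18 of them.
Feb 29 weekday advances by 5 (mod 7) from one leap year to the next four years later (or differs when a century non-leap intervenes).
Leap-day weekdays: 1916:Tue 1920:Sun 1924:Fri 1928:Wed 1932:Mon 1936:Sat✓ 1940:Thu 1944:Tue 1948:Sun 1952:Fri 1956:Wed 1960:Mon 1964:Sat✓ 1968:Thu 1972:Tue 1976:Sun 1980:Fri 1984:Wed
Saturday: 1936, 1964 → 2.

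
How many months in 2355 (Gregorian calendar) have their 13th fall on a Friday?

1

Check the 13th of each month of 2355: Jan 13: Thu, Feb 13: Sun, Mar 13: Sun, Apr 13: Wed, May 13: Fri, Jun 13: Mon, Jul 13: Wed, Aug 13: Sat, Sep 13: Tue, Oct 13: Thu, Nov 13: Sun, Dec 13: Tue.
Friday occurs in May — 1 month.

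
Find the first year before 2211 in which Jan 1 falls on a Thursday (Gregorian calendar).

Jan 1 advances by 2 weekdays after a leap year and by 1 after a common year.
2211: Jan 1 is Tuesday.
2210: Monday
2209: Sunday
2208: Friday (leap)
2207: Thursday
2207 begins on a Thursday

2207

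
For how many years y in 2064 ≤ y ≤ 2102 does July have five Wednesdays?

17

July has 31 days; it has five Wednesdays when Wednesday falls among the first (month-length − 28) days — i.e. when July 1 is one of Wednesday/Tuesday/Monday.
July 1 by year: 2064:Tue✓ 2065:Wed✓ 2066:Thu 2067:Fri 2068:Sun 2069:Mon✓ 2070:Tue✓ 2071:Wed✓ 2072:Fri 2073:Sat 2074:Sun 2075:Mon✓ 2076:Wed✓ 2077:Thu 2078:Fri …(9 more)… 2088:Thu 2089:Fri 2090:Sat 2091:Sun 2092:Tue✓ 2093:Wed✓ 2094:Thu 2095:Fri 2096:Sun 2097:Mon✓ 2098:Tue✓ 2099:Wed✓ 2100:Thu 2101:Fri 2102:Sat
Years with five Wednesdays: 2064, 2065, 2069, 2070, 2071, 2075, 2076, 2080, 2081, 2082, 2086, 2087, 2092, 2093, 2097, 2098, 2099 → 17.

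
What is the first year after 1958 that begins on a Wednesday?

Jan 1 advances by 2 weekdays after a leap year and by 1 after a common year.
1958: Jan 1 is Wednesday.
1959: Thursday
1960: Friday (leap)
1961: Sunday
1962: Monday
1963: Tuesday
1964: Wednesday (leap)
1964 begins on a Wednesday

1964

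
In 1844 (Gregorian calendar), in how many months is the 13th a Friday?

2

Check the 13th of each month of 1844: Jan 13: Sat, Feb 13: Tue, Mar 13: Wed, Apr 13: Sat, May 13: Mon, Jun 13: Thu, Jul 13: Sat, Aug 13: Tue, Sep 13: Fri, Oct 13: Sun, Nov 13: Wed, Dec 13: Fri.
Friday occurs in September, December — 2 months.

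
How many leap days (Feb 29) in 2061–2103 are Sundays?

Leap years in 2061–2103: 9 of them.
Feb 29 weekday advances by 5 (mod 7) from one leap year to the next four years later (or differs when a century non-leap intervenes).
Leap-day weekdays: 2064:Fri 2068:Wed 2072:Mon 2076:Sat 2080:Thu 2084:Tue 2088:Sun✓ 2092:Fri 2096:Wed
Sunday: 2088 → 1.

1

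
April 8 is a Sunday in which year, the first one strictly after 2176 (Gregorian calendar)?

From one year to the next, a fixed date's weekday advances by 1, or by 2 when a Feb 29 lies between the two dates.
2176: April 8 is Monday.
2177: Tuesday (+1)
2178: Wednesday (+1)
2179: Thursday (+1)
2180: Saturday (+2)
2181: Sunday (+1)
April 8 falls on a Sunday in 2181.

2181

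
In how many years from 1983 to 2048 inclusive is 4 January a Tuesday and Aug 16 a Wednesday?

2

Check each year's weekday for 4 January and Aug 16:
  1983: Tue/Tue  1984: Wed/Thu  1985: Fri/Fri  1986: Sat/Sat  1987: Sun/Sun  1988: Mon/Tue  1989: Wed/Wed  1990: Thu/Thu  1991: Fri/Fri  1992: Sat/Sun  1993: Mon/Mon  1994: Tue/Tue  1995: Wed/Wed  1996: Thu/Fri  …(38 more)…  2035: Thu/Thu  2036: Fri/Sat  2037: Sun/Sun  2038: Mon/Mon  2039: Tue/Tue  2040: Wed/Thu  2041: Fri/Fri  2042: Sat/Sat  2043: Sun/Sun  2044: Mon/Tue  2045: Wed/Wed  2046: Thu/Thu  2047: Fri/Fri  2048: Sat/Sun
Both conditions hold in: 2000, 2028 — 2.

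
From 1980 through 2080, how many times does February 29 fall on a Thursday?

Leap years in 1980–2080: 26 of them.
Feb 29 weekday advances by 5 (mod 7) from one leap year to the next four years later (or differs when a century non-leap intervenes).
Leap-day weekdays: 1980:Fri 1984:Wed 1988:Mon 1992:Sat 1996:Thu✓ 2000:Tue 2004:Sun 2008:Fri 2012:Wed 2016:Mon 2020:Sat 2024:Thu✓ 2028:Tue 2032:Sun 2036:Fri 2040:Wed 2044:Mon 2048:Sat 2052:Thu✓ 2056:Tue 2060:Sun 2064:Fri 2068:Wed 2072:Mon 2076:Sat 2080:Thu✓
Thursday: 1996, 2024, 2052, 2080 → 4.

4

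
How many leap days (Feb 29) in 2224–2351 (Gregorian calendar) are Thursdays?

Leap years in 2224–2351: 31 of them.
Feb 29 weekday advances by 5 (mod 7) from one leap year to the next four years later (or differs when a century non-leap intervenes).
Leap-day weekdays: 2224:Sun 2228:Fri 2232:Wed 2236:Mon 2240:Sat 2244:Thu✓ 2248:Tue 2252:Sun 2256:Fri 2260:Wed 2264:Mon 2268:Sat 2272:Thu✓ …(5 more)… 2296:Sat 2304:Mon 2308:Sat 2312:Thu✓ 2316:Tue 2320:Sun 2324:Fri 2328:Wed 2332:Mon 2336:Sat 2340:Thu✓ 2344:Tue 2348:Sun
Thursday: 2244, 2272, 2312, 2340 → 4.

4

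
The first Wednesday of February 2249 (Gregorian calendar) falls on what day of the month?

February 1, 2249 is a Thursday, so the first Wednesday is the 7th.
The first Wednesday is 7 + 0 = 7.

7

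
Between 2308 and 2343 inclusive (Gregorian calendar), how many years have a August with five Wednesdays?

14

August has 31 days; it has five Wednesdays when Wednesday falls among the first (month-length − 28) days — i.e. when August 1 is one of Wednesday/Tuesday/Monday.
August 1 by year: 2308:Sat 2309:Sun 2310:Mon✓ 2311:Tue✓ 2312:Thu 2313:Fri 2314:Sat 2315:Sun 2316:Tue✓ 2317:Wed✓ 2318:Thu 2319:Fri 2320:Sun 2321:Mon✓ 2322:Tue✓ …(6 more)… 2329:Thu 2330:Fri 2331:Sat 2332:Mon✓ 2333:Tue✓ 2334:Wed✓ 2335:Thu 2336:Sat 2337:Sun 2338:Mon✓ 2339:Tue✓ 2340:Thu 2341:Fri 2342:Sat 2343:Sun
Years with five Wednesdays: 2310, 2311, 2316, 2317, 2321, 2322, 2323, 2327, 2328, 2332, 2333, 2334, 2338, 2339 → 14.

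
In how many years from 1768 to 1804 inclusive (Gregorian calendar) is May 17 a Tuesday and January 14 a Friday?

4

Check each year's weekday for May 17 and January 14:
  1768: Tue/Thu  1769: Wed/Sat  1770: Thu/Sun  1771: Fri/Mon  1772: Sun/Tue  1773: Mon/Thu  1774: Tue/Fri ✓  1775: Wed/Sat  1776: Fri/Sun  1777: Sat/Tue  1778: Sun/Wed  1779: Mon/Thu  1780: Wed/Fri  1781: Thu/Sun  …(9 more)…  1791: Tue/Fri ✓  1792: Thu/Sat  1793: Fri/Mon  1794: Sat/Tue  1795: Sun/Wed  1796: Tue/Thu  1797: Wed/Sat  1798: Thu/Sun  1799: Fri/Mon  1800: Sat/Tue  1801: Sun/Wed  1802: Mon/Thu  1803: Tue/Fri ✓  1804: Thu/Sat
Both conditions hold in: 1774, 1785, 1791, 1803 — 4.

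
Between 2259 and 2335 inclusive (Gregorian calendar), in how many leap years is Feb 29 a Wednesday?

3

Leap years in 2259–2335: 18 of them.
Feb 29 weekday advances by 5 (mod 7) from one leap year to the next four years later (or differs when a century non-leap intervenes).
Leap-day weekdays: 2260:Wed✓ 2264:Mon 2268:Sat 2272:Thu 2276:Tue 2280:Sun 2284:Fri 2288:Wed✓ 2292:Mon 2296:Sat 2304:Mon 2308:Sat 2312:Thu 2316:Tue 2320:Sun 2324:Fri 2328:Wed✓ 2332:Mon
Wednesday: 2260, 2288, 2328 → 3.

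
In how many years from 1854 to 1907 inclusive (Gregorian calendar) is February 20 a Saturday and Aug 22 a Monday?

3

Check each year's weekday for February 20 and Aug 22:
  1854: Mon/Tue  1855: Tue/Wed  1856: Wed/Fri  1857: Fri/Sat  1858: Sat/Sun  1859: Sun/Mon  1860: Mon/Wed  1861: Wed/Thu  1862: Thu/Fri  1863: Fri/Sat  1864: Sat/Mon ✓  1865: Mon/Tue  1866: Tue/Wed  1867: Wed/Thu  …(26 more)…  1894: Tue/Wed  1895: Wed/Thu  1896: Thu/Sat  1897: Sat/Sun  1898: Sun/Mon  1899: Mon/Tue  1900: Tue/Wed  1901: Wed/Thu  1902: Thu/Fri  1903: Fri/Sat  1904: Sat/Mon ✓  1905: Mon/Tue  1906: Tue/Wed  1907: Wed/Thu
Both conditions hold in: 1864, 1892, 1904 — 3.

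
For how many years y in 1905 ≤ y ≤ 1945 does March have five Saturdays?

March has 31 days; it has five Saturdays when Saturday falls among the first (month-length − 28) days — i.e. when March 1 is one of Saturday/Friday/Thursday.
March 1 by year: 1905:Wed 1906:Thu✓ 1907:Fri✓ 1908:Sun 1909:Mon 1910:Tue 1911:Wed 1912:Fri✓ 1913:Sat✓ 1914:Sun 1915:Mon 1916:Wed 1917:Thu✓ 1918:Fri✓ 1919:Sat✓ …(11 more)… 1931:Sun 1932:Tue 1933:Wed 1934:Thu✓ 1935:Fri✓ 1936:Sun 1937:Mon 1938:Tue 1939:Wed 1940:Fri✓ 1941:Sat✓ 1942:Sun 1943:Mon 1944:Wed 1945:Thu✓
Years with five Saturdays: 1906, 1907, 1912, 1913, 1917, 1918, 1919, 1923, 1924, 1928, 1929, 1930, 1934, 1935, 1940, 1941, 1945 → 17.

17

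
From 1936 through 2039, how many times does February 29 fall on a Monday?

Leap years in 1936–2039: 26 of them.
Feb 29 weekday advances by 5 (mod 7) from one leap year to the next four years later (or differs when a century non-leap intervenes).
Leap-day weekdays: 1936:Sat 1940:Thu 1944:Tue 1948:Sun 1952:Fri 1956:Wed 1960:Mon✓ 1964:Sat 1968:Thu 1972:Tue 1976:Sun 1980:Fri 1984:Wed 1988:Mon✓ 1992:Sat 1996:Thu 2000:Tue 2004:Sun 2008:Fri 2012:Wed 2016:Mon✓ 2020:Sat 2024:Thu 2028:Tue 2032:Sun 2036:Fri
Monday: 1960, 1988, 2016 → 3.

3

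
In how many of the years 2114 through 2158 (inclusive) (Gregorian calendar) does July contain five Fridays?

July has 31 days; it has five Fridays when Friday falls among the first (month-length − 28) days — i.e. when July 1 is one of Friday/Thursday/Wednesday.
July 1 by year: 2114:Sun 2115:Mon 2116:Wed✓ 2117:Thu✓ 2118:Fri✓ 2119:Sat 2120:Mon 2121:Tue 2122:Wed✓ 2123:Thu✓ 2124:Sat 2125:Sun 2126:Mon 2127:Tue 2128:Thu✓ …(15 more)… 2144:Wed✓ 2145:Thu✓ 2146:Fri✓ 2147:Sat 2148:Mon 2149:Tue 2150:Wed✓ 2151:Thu✓ 2152:Sat 2153:Sun 2154:Mon 2155:Tue 2156:Thu✓ 2157:Fri✓ 2158:Sat
Years with five Fridays: 2116, 2117, 2118, 2122, 2123, 2128, 2129, 2133, 2134, 2135, 2139, 2140, 2144, 2145, 2146, 2150, 2151, 2156, 2157 → 19.

19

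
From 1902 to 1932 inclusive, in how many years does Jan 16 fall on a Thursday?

Track Jan 16's weekday year by year (advancing +1, or +2 across a Feb 29):
  1902: Thu ✓  1903: Fri (+1)  1904: Sat (+1)  1905: Mon (+2)  1906: Tue (+1)
  1907: Wed (+1)  1908: Thu (+1) ✓  1909: Sat (+2)  1910: Sun (+1)  1911: Mon (+1)
  1912: Tue (+1)  1913: Thu (+2) ✓  1914: Fri (+1)  1915: Sat (+1)  … (3 more years) …
  1919: Thu (+1) ✓  1920: Fri (+1)  1921: Sun (+2)  1922: Mon (+1)  1923: Tue (+1)
  1924: Wed (+1)  1925: Fri (+2)  1926: Sat (+1)  1927: Sun (+1)  1928: Mon (+1)
  1929: Wed (+2)  1930: Thu (+1) ✓  1931: Fri (+1)  1932: Sat (+1)
Thursday years: 1902, 1908, 1913, 1919, 1930 — 5 in total.

5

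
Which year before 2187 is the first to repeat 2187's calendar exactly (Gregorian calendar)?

2181

Two years share a calendar iff Jan 1 falls on the same weekday and both are leap or both are common. 2187: Jan 1 is Monday, common year.
2186: Jan 1 Sunday, common
2185: Jan 1 Saturday, common
2184: Jan 1 Thursday, leap
2183: Jan 1 Wednesday, common
2182: Jan 1 Tuesday, common
2181: Jan 1 Monday, common
2181 matches on both conditions.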